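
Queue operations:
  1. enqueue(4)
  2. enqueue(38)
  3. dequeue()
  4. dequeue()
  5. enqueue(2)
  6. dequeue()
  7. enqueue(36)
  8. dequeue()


enqueue(4) -> [4]
enqueue(38) -> [4, 38]
dequeue()->4, [38]
dequeue()->38, []
enqueue(2) -> [2]
dequeue()->2, []
enqueue(36) -> [36]
dequeue()->36, []

Final queue: []


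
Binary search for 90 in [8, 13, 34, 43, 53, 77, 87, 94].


Step 1: lo=0, hi=7, mid=3, val=43
Step 2: lo=4, hi=7, mid=5, val=77
Step 3: lo=6, hi=7, mid=6, val=87
Step 4: lo=7, hi=7, mid=7, val=94

Not found


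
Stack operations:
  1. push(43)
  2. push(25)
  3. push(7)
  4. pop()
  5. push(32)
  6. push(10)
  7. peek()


push(43) -> [43]
push(25) -> [43, 25]
push(7) -> [43, 25, 7]
pop()->7, [43, 25]
push(32) -> [43, 25, 32]
push(10) -> [43, 25, 32, 10]
peek()->10

Final stack: [43, 25, 32, 10]


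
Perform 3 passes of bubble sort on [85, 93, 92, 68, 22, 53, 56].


Initial: [85, 93, 92, 68, 22, 53, 56]
Pass 1: [85, 92, 68, 22, 53, 56, 93] (5 swaps)
Pass 2: [85, 68, 22, 53, 56, 92, 93] (4 swaps)
Pass 3: [68, 22, 53, 56, 85, 92, 93] (4 swaps)

After 3 passes: [68, 22, 53, 56, 85, 92, 93]


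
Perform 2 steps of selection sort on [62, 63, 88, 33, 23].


Initial: [62, 63, 88, 33, 23]
Step 1: min=23 at 4
  Swap: [23, 63, 88, 33, 62]
Step 2: min=33 at 3
  Swap: [23, 33, 88, 63, 62]

After 2 steps: [23, 33, 88, 63, 62]


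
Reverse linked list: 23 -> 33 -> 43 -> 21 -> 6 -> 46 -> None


Step 1: curr=23, set curr.next=prev(None) | reversed so far: 23
Step 2: curr=33, set curr.next=prev(23) | reversed so far: 33 -> 23
Step 3: curr=43, set curr.next=prev(33) | reversed so far: 43 -> 33 -> 23
Step 4: curr=21, set curr.next=prev(43) | reversed so far: 21 -> 43 -> 33 -> 23
Step 5: curr=6, set curr.next=prev(21) | reversed so far: 6 -> 21 -> 43 -> 33 -> 23
Step 6: curr=46, set curr.next=prev(6) | reversed so far: 46 -> 6 -> 21 -> 43 -> 33 -> 23

46 -> 6 -> 21 -> 43 -> 33 -> 23 -> None


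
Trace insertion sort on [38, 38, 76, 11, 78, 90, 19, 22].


Initial: [38, 38, 76, 11, 78, 90, 19, 22]
Insert 38: [38, 38, 76, 11, 78, 90, 19, 22]
Insert 76: [38, 38, 76, 11, 78, 90, 19, 22]
Insert 11: [11, 38, 38, 76, 78, 90, 19, 22]
Insert 78: [11, 38, 38, 76, 78, 90, 19, 22]
Insert 90: [11, 38, 38, 76, 78, 90, 19, 22]
Insert 19: [11, 19, 38, 38, 76, 78, 90, 22]
Insert 22: [11, 19, 22, 38, 38, 76, 78, 90]

Sorted: [11, 19, 22, 38, 38, 76, 78, 90]


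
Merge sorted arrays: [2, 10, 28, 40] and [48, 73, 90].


Take 2 from A
Take 10 from A
Take 28 from A
Take 40 from A

Merged: [2, 10, 28, 40, 48, 73, 90]


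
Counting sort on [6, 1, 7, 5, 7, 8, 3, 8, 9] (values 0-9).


Input: [6, 1, 7, 5, 7, 8, 3, 8, 9]
Counts: [0, 1, 0, 1, 0, 1, 1, 2, 2, 1]

Sorted: [1, 3, 5, 6, 7, 7, 8, 8, 9]


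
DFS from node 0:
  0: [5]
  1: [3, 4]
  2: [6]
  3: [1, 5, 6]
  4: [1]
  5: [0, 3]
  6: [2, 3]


Visit 0, push [5]
Visit 5, push [3]
Visit 3, push [6, 1]
Visit 1, push [4]
Visit 4, push []
Visit 6, push [2]
Visit 2, push []

DFS order: [0, 5, 3, 1, 4, 6, 2]


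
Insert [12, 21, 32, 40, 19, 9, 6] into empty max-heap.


Insert 12: [12]
Insert 21: [21, 12]
Insert 32: [32, 12, 21]
Insert 40: [40, 32, 21, 12]
Insert 19: [40, 32, 21, 12, 19]
Insert 9: [40, 32, 21, 12, 19, 9]
Insert 6: [40, 32, 21, 12, 19, 9, 6]

Final heap: [40, 32, 21, 12, 19, 9, 6]


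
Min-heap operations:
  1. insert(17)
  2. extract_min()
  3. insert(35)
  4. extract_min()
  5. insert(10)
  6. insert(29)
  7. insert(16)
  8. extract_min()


insert(17) -> [17]
extract_min()->17, []
insert(35) -> [35]
extract_min()->35, []
insert(10) -> [10]
insert(29) -> [10, 29]
insert(16) -> [10, 29, 16]
extract_min()->10, [16, 29]

Final heap: [16, 29]


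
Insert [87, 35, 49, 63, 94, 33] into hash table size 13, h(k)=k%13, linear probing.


Insert 87: h=9 -> slot 9
Insert 35: h=9, 1 probes -> slot 10
Insert 49: h=10, 1 probes -> slot 11
Insert 63: h=11, 1 probes -> slot 12
Insert 94: h=3 -> slot 3
Insert 33: h=7 -> slot 7

Table: [None, None, None, 94, None, None, None, 33, None, 87, 35, 49, 63]


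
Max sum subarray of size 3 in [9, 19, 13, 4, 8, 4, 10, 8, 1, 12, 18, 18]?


[0:3]: 41
[1:4]: 36
[2:5]: 25
[3:6]: 16
[4:7]: 22
[5:8]: 22
[6:9]: 19
[7:10]: 21
[8:11]: 31
[9:12]: 48

Max: 48 at [9:12]


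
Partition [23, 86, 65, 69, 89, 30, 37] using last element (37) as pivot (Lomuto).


Pivot: 37
  23 <= 37: advance i (no swap)
  30 <= 37: swap -> [23, 30, 65, 69, 89, 86, 37]
Place pivot at 2: [23, 30, 37, 69, 89, 86, 65]

Partitioned: [23, 30, 37, 69, 89, 86, 65]


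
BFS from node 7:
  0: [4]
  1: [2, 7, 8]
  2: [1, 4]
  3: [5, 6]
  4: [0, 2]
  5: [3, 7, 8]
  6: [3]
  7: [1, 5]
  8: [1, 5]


Visit 7, enqueue [1, 5]
Visit 1, enqueue [2, 8]
Visit 5, enqueue [3]
Visit 2, enqueue [4]
Visit 8, enqueue []
Visit 3, enqueue [6]
Visit 4, enqueue [0]
Visit 6, enqueue []
Visit 0, enqueue []

BFS order: [7, 1, 5, 2, 8, 3, 4, 6, 0]


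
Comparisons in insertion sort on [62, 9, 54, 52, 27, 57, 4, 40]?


Algorithm: insertion sort
Input: [62, 9, 54, 52, 27, 57, 4, 40]
Sorted: [4, 9, 27, 40, 52, 54, 57, 62]

23


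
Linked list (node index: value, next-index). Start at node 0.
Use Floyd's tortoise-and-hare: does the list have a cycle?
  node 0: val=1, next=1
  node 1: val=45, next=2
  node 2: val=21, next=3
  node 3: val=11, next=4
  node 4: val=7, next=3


Floyd's tortoise (slow, +1) and hare (fast, +2):
  init: slow=0, fast=0
  step 1: slow=1, fast=2
  step 2: slow=2, fast=4
  step 3: slow=3, fast=4
  step 4: slow=4, fast=4
  slow == fast at node 4: cycle detected

Cycle: yes


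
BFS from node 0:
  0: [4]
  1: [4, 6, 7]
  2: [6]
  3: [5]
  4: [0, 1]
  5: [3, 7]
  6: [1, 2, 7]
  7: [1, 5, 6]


Visit 0, enqueue [4]
Visit 4, enqueue [1]
Visit 1, enqueue [6, 7]
Visit 6, enqueue [2]
Visit 7, enqueue [5]
Visit 2, enqueue []
Visit 5, enqueue [3]
Visit 3, enqueue []

BFS order: [0, 4, 1, 6, 7, 2, 5, 3]


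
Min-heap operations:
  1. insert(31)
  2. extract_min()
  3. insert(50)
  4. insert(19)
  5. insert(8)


insert(31) -> [31]
extract_min()->31, []
insert(50) -> [50]
insert(19) -> [19, 50]
insert(8) -> [8, 50, 19]

Final heap: [8, 50, 19]


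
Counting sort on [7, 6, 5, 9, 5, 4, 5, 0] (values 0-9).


Input: [7, 6, 5, 9, 5, 4, 5, 0]
Counts: [1, 0, 0, 0, 1, 3, 1, 1, 0, 1]

Sorted: [0, 4, 5, 5, 5, 6, 7, 9]


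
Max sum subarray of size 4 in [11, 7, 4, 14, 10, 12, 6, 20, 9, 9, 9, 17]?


[0:4]: 36
[1:5]: 35
[2:6]: 40
[3:7]: 42
[4:8]: 48
[5:9]: 47
[6:10]: 44
[7:11]: 47
[8:12]: 44

Max: 48 at [4:8]


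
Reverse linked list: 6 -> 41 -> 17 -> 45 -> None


Step 1: curr=6, set curr.next=prev(None) | reversed so far: 6
Step 2: curr=41, set curr.next=prev(6) | reversed so far: 41 -> 6
Step 3: curr=17, set curr.next=prev(41) | reversed so far: 17 -> 41 -> 6
Step 4: curr=45, set curr.next=prev(17) | reversed so far: 45 -> 17 -> 41 -> 6

45 -> 17 -> 41 -> 6 -> None


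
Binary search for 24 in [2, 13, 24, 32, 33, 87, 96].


Step 1: lo=0, hi=6, mid=3, val=32
Step 2: lo=0, hi=2, mid=1, val=13
Step 3: lo=2, hi=2, mid=2, val=24

Found at index 2


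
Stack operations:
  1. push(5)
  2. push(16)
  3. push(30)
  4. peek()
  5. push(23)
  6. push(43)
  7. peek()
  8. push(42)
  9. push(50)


push(5) -> [5]
push(16) -> [5, 16]
push(30) -> [5, 16, 30]
peek()->30
push(23) -> [5, 16, 30, 23]
push(43) -> [5, 16, 30, 23, 43]
peek()->43
push(42) -> [5, 16, 30, 23, 43, 42]
push(50) -> [5, 16, 30, 23, 43, 42, 50]

Final stack: [5, 16, 30, 23, 43, 42, 50]


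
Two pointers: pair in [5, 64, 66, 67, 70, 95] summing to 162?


lo=0(5)+hi=5(95)=100
lo=1(64)+hi=5(95)=159
lo=2(66)+hi=5(95)=161
lo=3(67)+hi=5(95)=162

Yes: 67+95=162


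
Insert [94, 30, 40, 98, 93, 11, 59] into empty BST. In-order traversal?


Insert 94: root
Insert 30: L from 94
Insert 40: L from 94 -> R from 30
Insert 98: R from 94
Insert 93: L from 94 -> R from 30 -> R from 40
Insert 11: L from 94 -> L from 30
Insert 59: L from 94 -> R from 30 -> R from 40 -> L from 93

In-order: [11, 30, 40, 59, 93, 94, 98]


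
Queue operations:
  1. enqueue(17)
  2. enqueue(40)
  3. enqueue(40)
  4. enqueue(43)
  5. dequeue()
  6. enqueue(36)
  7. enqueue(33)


enqueue(17) -> [17]
enqueue(40) -> [17, 40]
enqueue(40) -> [17, 40, 40]
enqueue(43) -> [17, 40, 40, 43]
dequeue()->17, [40, 40, 43]
enqueue(36) -> [40, 40, 43, 36]
enqueue(33) -> [40, 40, 43, 36, 33]

Final queue: [40, 40, 43, 36, 33]


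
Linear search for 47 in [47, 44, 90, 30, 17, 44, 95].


i=0: 47==47 found!

Found at 0, 1 comps


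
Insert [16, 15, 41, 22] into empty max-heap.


Insert 16: [16]
Insert 15: [16, 15]
Insert 41: [41, 15, 16]
Insert 22: [41, 22, 16, 15]

Final heap: [41, 22, 16, 15]


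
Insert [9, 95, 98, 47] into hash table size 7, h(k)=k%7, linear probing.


Insert 9: h=2 -> slot 2
Insert 95: h=4 -> slot 4
Insert 98: h=0 -> slot 0
Insert 47: h=5 -> slot 5

Table: [98, None, 9, None, 95, 47, None]


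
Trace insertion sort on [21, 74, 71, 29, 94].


Initial: [21, 74, 71, 29, 94]
Insert 74: [21, 74, 71, 29, 94]
Insert 71: [21, 71, 74, 29, 94]
Insert 29: [21, 29, 71, 74, 94]
Insert 94: [21, 29, 71, 74, 94]

Sorted: [21, 29, 71, 74, 94]


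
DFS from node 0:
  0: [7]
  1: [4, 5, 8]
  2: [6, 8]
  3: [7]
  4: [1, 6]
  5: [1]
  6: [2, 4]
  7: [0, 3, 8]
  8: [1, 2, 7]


Visit 0, push [7]
Visit 7, push [8, 3]
Visit 3, push []
Visit 8, push [2, 1]
Visit 1, push [5, 4]
Visit 4, push [6]
Visit 6, push [2]
Visit 2, push []
Visit 5, push []

DFS order: [0, 7, 3, 8, 1, 4, 6, 2, 5]


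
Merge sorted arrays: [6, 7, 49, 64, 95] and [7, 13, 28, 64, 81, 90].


Take 6 from A
Take 7 from A
Take 7 from B
Take 13 from B
Take 28 from B
Take 49 from A
Take 64 from A
Take 64 from B
Take 81 from B
Take 90 from B

Merged: [6, 7, 7, 13, 28, 49, 64, 64, 81, 90, 95]


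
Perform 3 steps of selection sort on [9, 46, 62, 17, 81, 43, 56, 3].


Initial: [9, 46, 62, 17, 81, 43, 56, 3]
Step 1: min=3 at 7
  Swap: [3, 46, 62, 17, 81, 43, 56, 9]
Step 2: min=9 at 7
  Swap: [3, 9, 62, 17, 81, 43, 56, 46]
Step 3: min=17 at 3
  Swap: [3, 9, 17, 62, 81, 43, 56, 46]

After 3 steps: [3, 9, 17, 62, 81, 43, 56, 46]


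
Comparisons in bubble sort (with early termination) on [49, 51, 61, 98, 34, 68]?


Algorithm: bubble sort (with early termination)
Input: [49, 51, 61, 98, 34, 68]
Sorted: [34, 49, 51, 61, 68, 98]

15


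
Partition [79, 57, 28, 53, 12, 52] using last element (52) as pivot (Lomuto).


Pivot: 52
  28 <= 52: swap -> [28, 57, 79, 53, 12, 52]
  12 <= 52: swap -> [28, 12, 79, 53, 57, 52]
Place pivot at 2: [28, 12, 52, 53, 57, 79]

Partitioned: [28, 12, 52, 53, 57, 79]


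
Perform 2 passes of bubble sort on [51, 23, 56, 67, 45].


Initial: [51, 23, 56, 67, 45]
Pass 1: [23, 51, 56, 45, 67] (2 swaps)
Pass 2: [23, 51, 45, 56, 67] (1 swaps)

After 2 passes: [23, 51, 45, 56, 67]


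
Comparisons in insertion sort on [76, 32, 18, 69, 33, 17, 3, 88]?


Algorithm: insertion sort
Input: [76, 32, 18, 69, 33, 17, 3, 88]
Sorted: [3, 17, 18, 32, 33, 69, 76, 88]

20


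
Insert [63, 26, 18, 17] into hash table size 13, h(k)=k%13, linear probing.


Insert 63: h=11 -> slot 11
Insert 26: h=0 -> slot 0
Insert 18: h=5 -> slot 5
Insert 17: h=4 -> slot 4

Table: [26, None, None, None, 17, 18, None, None, None, None, None, 63, None]


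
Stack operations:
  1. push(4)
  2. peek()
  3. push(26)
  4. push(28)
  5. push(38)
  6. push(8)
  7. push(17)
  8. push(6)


push(4) -> [4]
peek()->4
push(26) -> [4, 26]
push(28) -> [4, 26, 28]
push(38) -> [4, 26, 28, 38]
push(8) -> [4, 26, 28, 38, 8]
push(17) -> [4, 26, 28, 38, 8, 17]
push(6) -> [4, 26, 28, 38, 8, 17, 6]

Final stack: [4, 26, 28, 38, 8, 17, 6]


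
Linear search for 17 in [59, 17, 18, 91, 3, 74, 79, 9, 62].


i=0: 59!=17
i=1: 17==17 found!

Found at 1, 2 comps


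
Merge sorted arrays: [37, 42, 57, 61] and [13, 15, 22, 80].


Take 13 from B
Take 15 from B
Take 22 from B
Take 37 from A
Take 42 from A
Take 57 from A
Take 61 from A

Merged: [13, 15, 22, 37, 42, 57, 61, 80]


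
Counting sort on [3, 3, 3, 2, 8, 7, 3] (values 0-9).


Input: [3, 3, 3, 2, 8, 7, 3]
Counts: [0, 0, 1, 4, 0, 0, 0, 1, 1, 0]

Sorted: [2, 3, 3, 3, 3, 7, 8]


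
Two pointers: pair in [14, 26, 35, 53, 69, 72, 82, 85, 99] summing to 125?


lo=0(14)+hi=8(99)=113
lo=1(26)+hi=8(99)=125

Yes: 26+99=125


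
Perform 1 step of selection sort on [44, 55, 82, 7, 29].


Initial: [44, 55, 82, 7, 29]
Step 1: min=7 at 3
  Swap: [7, 55, 82, 44, 29]

After 1 step: [7, 55, 82, 44, 29]


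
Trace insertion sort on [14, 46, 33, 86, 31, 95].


Initial: [14, 46, 33, 86, 31, 95]
Insert 46: [14, 46, 33, 86, 31, 95]
Insert 33: [14, 33, 46, 86, 31, 95]
Insert 86: [14, 33, 46, 86, 31, 95]
Insert 31: [14, 31, 33, 46, 86, 95]
Insert 95: [14, 31, 33, 46, 86, 95]

Sorted: [14, 31, 33, 46, 86, 95]


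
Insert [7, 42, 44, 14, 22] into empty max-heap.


Insert 7: [7]
Insert 42: [42, 7]
Insert 44: [44, 7, 42]
Insert 14: [44, 14, 42, 7]
Insert 22: [44, 22, 42, 7, 14]

Final heap: [44, 22, 42, 7, 14]


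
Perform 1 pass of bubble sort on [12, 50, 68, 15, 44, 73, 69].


Initial: [12, 50, 68, 15, 44, 73, 69]
Pass 1: [12, 50, 15, 44, 68, 69, 73] (3 swaps)

After 1 pass: [12, 50, 15, 44, 68, 69, 73]


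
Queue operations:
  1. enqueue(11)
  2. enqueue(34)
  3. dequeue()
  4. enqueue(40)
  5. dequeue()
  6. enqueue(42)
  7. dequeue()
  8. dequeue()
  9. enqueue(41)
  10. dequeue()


enqueue(11) -> [11]
enqueue(34) -> [11, 34]
dequeue()->11, [34]
enqueue(40) -> [34, 40]
dequeue()->34, [40]
enqueue(42) -> [40, 42]
dequeue()->40, [42]
dequeue()->42, []
enqueue(41) -> [41]
dequeue()->41, []

Final queue: []


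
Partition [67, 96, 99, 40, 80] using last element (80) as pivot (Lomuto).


Pivot: 80
  67 <= 80: advance i (no swap)
  40 <= 80: swap -> [67, 40, 99, 96, 80]
Place pivot at 2: [67, 40, 80, 96, 99]

Partitioned: [67, 40, 80, 96, 99]


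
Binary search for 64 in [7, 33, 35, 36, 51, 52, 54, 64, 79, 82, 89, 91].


Step 1: lo=0, hi=11, mid=5, val=52
Step 2: lo=6, hi=11, mid=8, val=79
Step 3: lo=6, hi=7, mid=6, val=54
Step 4: lo=7, hi=7, mid=7, val=64

Found at index 7


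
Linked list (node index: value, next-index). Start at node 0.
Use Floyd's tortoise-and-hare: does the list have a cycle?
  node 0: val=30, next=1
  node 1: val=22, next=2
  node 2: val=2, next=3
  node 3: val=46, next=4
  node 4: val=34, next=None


Floyd's tortoise (slow, +1) and hare (fast, +2):
  init: slow=0, fast=0
  step 1: slow=1, fast=2
  step 2: slow=2, fast=4
  step 3: fast -> None, no cycle

Cycle: no


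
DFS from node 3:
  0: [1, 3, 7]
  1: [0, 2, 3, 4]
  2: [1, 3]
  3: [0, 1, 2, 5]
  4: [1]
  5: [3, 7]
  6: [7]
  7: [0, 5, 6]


Visit 3, push [5, 2, 1, 0]
Visit 0, push [7, 1]
Visit 1, push [4, 2]
Visit 2, push []
Visit 4, push []
Visit 7, push [6, 5]
Visit 5, push []
Visit 6, push []

DFS order: [3, 0, 1, 2, 4, 7, 5, 6]


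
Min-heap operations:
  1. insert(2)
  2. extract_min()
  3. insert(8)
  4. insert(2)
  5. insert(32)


insert(2) -> [2]
extract_min()->2, []
insert(8) -> [8]
insert(2) -> [2, 8]
insert(32) -> [2, 8, 32]

Final heap: [2, 8, 32]


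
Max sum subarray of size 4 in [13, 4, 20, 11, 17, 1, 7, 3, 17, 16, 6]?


[0:4]: 48
[1:5]: 52
[2:6]: 49
[3:7]: 36
[4:8]: 28
[5:9]: 28
[6:10]: 43
[7:11]: 42

Max: 52 at [1:5]


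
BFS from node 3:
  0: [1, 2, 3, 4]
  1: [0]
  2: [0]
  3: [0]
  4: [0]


Visit 3, enqueue [0]
Visit 0, enqueue [1, 2, 4]
Visit 1, enqueue []
Visit 2, enqueue []
Visit 4, enqueue []

BFS order: [3, 0, 1, 2, 4]


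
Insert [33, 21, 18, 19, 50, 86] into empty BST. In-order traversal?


Insert 33: root
Insert 21: L from 33
Insert 18: L from 33 -> L from 21
Insert 19: L from 33 -> L from 21 -> R from 18
Insert 50: R from 33
Insert 86: R from 33 -> R from 50

In-order: [18, 19, 21, 33, 50, 86]


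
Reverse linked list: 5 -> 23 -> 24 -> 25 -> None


Step 1: curr=5, set curr.next=prev(None) | reversed so far: 5
Step 2: curr=23, set curr.next=prev(5) | reversed so far: 23 -> 5
Step 3: curr=24, set curr.next=prev(23) | reversed so far: 24 -> 23 -> 5
Step 4: curr=25, set curr.next=prev(24) | reversed so far: 25 -> 24 -> 23 -> 5

25 -> 24 -> 23 -> 5 -> None


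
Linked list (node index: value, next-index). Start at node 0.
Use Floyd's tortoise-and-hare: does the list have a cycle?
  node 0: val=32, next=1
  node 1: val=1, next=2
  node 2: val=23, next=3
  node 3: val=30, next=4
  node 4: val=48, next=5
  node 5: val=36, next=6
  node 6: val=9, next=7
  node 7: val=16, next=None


Floyd's tortoise (slow, +1) and hare (fast, +2):
  init: slow=0, fast=0
  step 1: slow=1, fast=2
  step 2: slow=2, fast=4
  step 3: slow=3, fast=6
  step 4: fast 6->7->None, no cycle

Cycle: no


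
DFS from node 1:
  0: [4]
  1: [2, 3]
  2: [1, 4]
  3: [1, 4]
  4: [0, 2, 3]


Visit 1, push [3, 2]
Visit 2, push [4]
Visit 4, push [3, 0]
Visit 0, push []
Visit 3, push []

DFS order: [1, 2, 4, 0, 3]


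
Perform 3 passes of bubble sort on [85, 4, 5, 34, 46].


Initial: [85, 4, 5, 34, 46]
Pass 1: [4, 5, 34, 46, 85] (4 swaps)
Pass 2: [4, 5, 34, 46, 85] (0 swaps)
Pass 3: [4, 5, 34, 46, 85] (0 swaps)

After 3 passes: [4, 5, 34, 46, 85]


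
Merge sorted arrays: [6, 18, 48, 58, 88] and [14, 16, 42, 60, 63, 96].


Take 6 from A
Take 14 from B
Take 16 from B
Take 18 from A
Take 42 from B
Take 48 from A
Take 58 from A
Take 60 from B
Take 63 from B
Take 88 from A

Merged: [6, 14, 16, 18, 42, 48, 58, 60, 63, 88, 96]


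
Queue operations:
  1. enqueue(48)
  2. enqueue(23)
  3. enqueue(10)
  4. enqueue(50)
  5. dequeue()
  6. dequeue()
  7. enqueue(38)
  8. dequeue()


enqueue(48) -> [48]
enqueue(23) -> [48, 23]
enqueue(10) -> [48, 23, 10]
enqueue(50) -> [48, 23, 10, 50]
dequeue()->48, [23, 10, 50]
dequeue()->23, [10, 50]
enqueue(38) -> [10, 50, 38]
dequeue()->10, [50, 38]

Final queue: [50, 38]


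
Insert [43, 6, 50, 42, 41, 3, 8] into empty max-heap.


Insert 43: [43]
Insert 6: [43, 6]
Insert 50: [50, 6, 43]
Insert 42: [50, 42, 43, 6]
Insert 41: [50, 42, 43, 6, 41]
Insert 3: [50, 42, 43, 6, 41, 3]
Insert 8: [50, 42, 43, 6, 41, 3, 8]

Final heap: [50, 42, 43, 6, 41, 3, 8]


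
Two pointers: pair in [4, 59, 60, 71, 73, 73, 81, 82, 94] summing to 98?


lo=0(4)+hi=8(94)=98

Yes: 4+94=98


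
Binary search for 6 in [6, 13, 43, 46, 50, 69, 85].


Step 1: lo=0, hi=6, mid=3, val=46
Step 2: lo=0, hi=2, mid=1, val=13
Step 3: lo=0, hi=0, mid=0, val=6

Found at index 0


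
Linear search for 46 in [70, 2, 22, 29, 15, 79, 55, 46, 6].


i=0: 70!=46
i=1: 2!=46
i=2: 22!=46
i=3: 29!=46
i=4: 15!=46
i=5: 79!=46
i=6: 55!=46
i=7: 46==46 found!

Found at 7, 8 comps


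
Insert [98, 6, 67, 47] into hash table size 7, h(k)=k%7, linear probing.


Insert 98: h=0 -> slot 0
Insert 6: h=6 -> slot 6
Insert 67: h=4 -> slot 4
Insert 47: h=5 -> slot 5

Table: [98, None, None, None, 67, 47, 6]


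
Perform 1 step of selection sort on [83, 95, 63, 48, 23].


Initial: [83, 95, 63, 48, 23]
Step 1: min=23 at 4
  Swap: [23, 95, 63, 48, 83]

After 1 step: [23, 95, 63, 48, 83]


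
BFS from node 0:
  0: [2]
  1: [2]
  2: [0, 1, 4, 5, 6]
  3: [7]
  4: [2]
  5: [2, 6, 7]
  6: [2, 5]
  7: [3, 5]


Visit 0, enqueue [2]
Visit 2, enqueue [1, 4, 5, 6]
Visit 1, enqueue []
Visit 4, enqueue []
Visit 5, enqueue [7]
Visit 6, enqueue []
Visit 7, enqueue [3]
Visit 3, enqueue []

BFS order: [0, 2, 1, 4, 5, 6, 7, 3]


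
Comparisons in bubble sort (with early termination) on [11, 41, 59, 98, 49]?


Algorithm: bubble sort (with early termination)
Input: [11, 41, 59, 98, 49]
Sorted: [11, 41, 49, 59, 98]

9


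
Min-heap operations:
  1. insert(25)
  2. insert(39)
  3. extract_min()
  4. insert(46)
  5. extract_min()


insert(25) -> [25]
insert(39) -> [25, 39]
extract_min()->25, [39]
insert(46) -> [39, 46]
extract_min()->39, [46]

Final heap: [46]


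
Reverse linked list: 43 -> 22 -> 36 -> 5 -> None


Step 1: curr=43, set curr.next=prev(None) | reversed so far: 43
Step 2: curr=22, set curr.next=prev(43) | reversed so far: 22 -> 43
Step 3: curr=36, set curr.next=prev(22) | reversed so far: 36 -> 22 -> 43
Step 4: curr=5, set curr.next=prev(36) | reversed so far: 5 -> 36 -> 22 -> 43

5 -> 36 -> 22 -> 43 -> None


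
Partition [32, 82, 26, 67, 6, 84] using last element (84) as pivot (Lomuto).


Pivot: 84
  32 <= 84: advance i (no swap)
  82 <= 84: advance i (no swap)
  26 <= 84: advance i (no swap)
  67 <= 84: advance i (no swap)
  6 <= 84: advance i (no swap)
Place pivot at 5: [32, 82, 26, 67, 6, 84]

Partitioned: [32, 82, 26, 67, 6, 84]


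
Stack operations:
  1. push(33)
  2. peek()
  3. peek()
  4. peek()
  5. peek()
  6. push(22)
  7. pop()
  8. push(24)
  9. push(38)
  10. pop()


push(33) -> [33]
peek()->33
peek()->33
peek()->33
peek()->33
push(22) -> [33, 22]
pop()->22, [33]
push(24) -> [33, 24]
push(38) -> [33, 24, 38]
pop()->38, [33, 24]

Final stack: [33, 24]


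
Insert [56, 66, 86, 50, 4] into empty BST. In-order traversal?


Insert 56: root
Insert 66: R from 56
Insert 86: R from 56 -> R from 66
Insert 50: L from 56
Insert 4: L from 56 -> L from 50

In-order: [4, 50, 56, 66, 86]


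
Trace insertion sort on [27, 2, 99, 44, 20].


Initial: [27, 2, 99, 44, 20]
Insert 2: [2, 27, 99, 44, 20]
Insert 99: [2, 27, 99, 44, 20]
Insert 44: [2, 27, 44, 99, 20]
Insert 20: [2, 20, 27, 44, 99]

Sorted: [2, 20, 27, 44, 99]


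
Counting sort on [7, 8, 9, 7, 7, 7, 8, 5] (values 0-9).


Input: [7, 8, 9, 7, 7, 7, 8, 5]
Counts: [0, 0, 0, 0, 0, 1, 0, 4, 2, 1]

Sorted: [5, 7, 7, 7, 7, 8, 8, 9]


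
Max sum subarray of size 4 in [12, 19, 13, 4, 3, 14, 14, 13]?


[0:4]: 48
[1:5]: 39
[2:6]: 34
[3:7]: 35
[4:8]: 44

Max: 48 at [0:4]


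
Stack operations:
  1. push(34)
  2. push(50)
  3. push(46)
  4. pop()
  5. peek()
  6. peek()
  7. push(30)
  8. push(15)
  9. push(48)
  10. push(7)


push(34) -> [34]
push(50) -> [34, 50]
push(46) -> [34, 50, 46]
pop()->46, [34, 50]
peek()->50
peek()->50
push(30) -> [34, 50, 30]
push(15) -> [34, 50, 30, 15]
push(48) -> [34, 50, 30, 15, 48]
push(7) -> [34, 50, 30, 15, 48, 7]

Final stack: [34, 50, 30, 15, 48, 7]


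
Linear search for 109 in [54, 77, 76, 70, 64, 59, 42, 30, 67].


i=0: 54!=109
i=1: 77!=109
i=2: 76!=109
i=3: 70!=109
i=4: 64!=109
i=5: 59!=109
i=6: 42!=109
i=7: 30!=109
i=8: 67!=109

Not found, 9 comps


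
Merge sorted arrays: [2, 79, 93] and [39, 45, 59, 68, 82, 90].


Take 2 from A
Take 39 from B
Take 45 from B
Take 59 from B
Take 68 from B
Take 79 from A
Take 82 from B
Take 90 from B

Merged: [2, 39, 45, 59, 68, 79, 82, 90, 93]


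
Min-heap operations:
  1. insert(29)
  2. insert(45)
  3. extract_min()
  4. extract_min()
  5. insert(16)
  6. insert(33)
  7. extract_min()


insert(29) -> [29]
insert(45) -> [29, 45]
extract_min()->29, [45]
extract_min()->45, []
insert(16) -> [16]
insert(33) -> [16, 33]
extract_min()->16, [33]

Final heap: [33]


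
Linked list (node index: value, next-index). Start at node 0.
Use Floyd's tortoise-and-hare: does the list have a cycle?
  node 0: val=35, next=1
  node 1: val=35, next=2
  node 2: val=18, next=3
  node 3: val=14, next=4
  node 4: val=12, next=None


Floyd's tortoise (slow, +1) and hare (fast, +2):
  init: slow=0, fast=0
  step 1: slow=1, fast=2
  step 2: slow=2, fast=4
  step 3: fast -> None, no cycle

Cycle: no


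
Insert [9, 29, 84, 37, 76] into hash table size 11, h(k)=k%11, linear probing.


Insert 9: h=9 -> slot 9
Insert 29: h=7 -> slot 7
Insert 84: h=7, 1 probes -> slot 8
Insert 37: h=4 -> slot 4
Insert 76: h=10 -> slot 10

Table: [None, None, None, None, 37, None, None, 29, 84, 9, 76]


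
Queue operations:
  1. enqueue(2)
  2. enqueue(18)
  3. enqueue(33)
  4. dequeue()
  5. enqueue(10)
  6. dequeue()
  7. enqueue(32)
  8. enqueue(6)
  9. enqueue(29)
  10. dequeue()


enqueue(2) -> [2]
enqueue(18) -> [2, 18]
enqueue(33) -> [2, 18, 33]
dequeue()->2, [18, 33]
enqueue(10) -> [18, 33, 10]
dequeue()->18, [33, 10]
enqueue(32) -> [33, 10, 32]
enqueue(6) -> [33, 10, 32, 6]
enqueue(29) -> [33, 10, 32, 6, 29]
dequeue()->33, [10, 32, 6, 29]

Final queue: [10, 32, 6, 29]


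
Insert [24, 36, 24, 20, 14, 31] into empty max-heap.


Insert 24: [24]
Insert 36: [36, 24]
Insert 24: [36, 24, 24]
Insert 20: [36, 24, 24, 20]
Insert 14: [36, 24, 24, 20, 14]
Insert 31: [36, 24, 31, 20, 14, 24]

Final heap: [36, 24, 31, 20, 14, 24]


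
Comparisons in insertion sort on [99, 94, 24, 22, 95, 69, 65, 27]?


Algorithm: insertion sort
Input: [99, 94, 24, 22, 95, 69, 65, 27]
Sorted: [22, 24, 27, 65, 69, 94, 95, 99]

23


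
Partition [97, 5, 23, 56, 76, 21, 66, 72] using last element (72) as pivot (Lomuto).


Pivot: 72
  5 <= 72: swap -> [5, 97, 23, 56, 76, 21, 66, 72]
  23 <= 72: swap -> [5, 23, 97, 56, 76, 21, 66, 72]
  56 <= 72: swap -> [5, 23, 56, 97, 76, 21, 66, 72]
  21 <= 72: swap -> [5, 23, 56, 21, 76, 97, 66, 72]
  66 <= 72: swap -> [5, 23, 56, 21, 66, 97, 76, 72]
Place pivot at 5: [5, 23, 56, 21, 66, 72, 76, 97]

Partitioned: [5, 23, 56, 21, 66, 72, 76, 97]


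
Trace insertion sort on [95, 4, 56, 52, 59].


Initial: [95, 4, 56, 52, 59]
Insert 4: [4, 95, 56, 52, 59]
Insert 56: [4, 56, 95, 52, 59]
Insert 52: [4, 52, 56, 95, 59]
Insert 59: [4, 52, 56, 59, 95]

Sorted: [4, 52, 56, 59, 95]


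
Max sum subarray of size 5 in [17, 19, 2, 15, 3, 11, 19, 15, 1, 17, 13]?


[0:5]: 56
[1:6]: 50
[2:7]: 50
[3:8]: 63
[4:9]: 49
[5:10]: 63
[6:11]: 65

Max: 65 at [6:11]


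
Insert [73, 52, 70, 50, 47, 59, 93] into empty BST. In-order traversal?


Insert 73: root
Insert 52: L from 73
Insert 70: L from 73 -> R from 52
Insert 50: L from 73 -> L from 52
Insert 47: L from 73 -> L from 52 -> L from 50
Insert 59: L from 73 -> R from 52 -> L from 70
Insert 93: R from 73

In-order: [47, 50, 52, 59, 70, 73, 93]


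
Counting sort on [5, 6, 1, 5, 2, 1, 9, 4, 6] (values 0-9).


Input: [5, 6, 1, 5, 2, 1, 9, 4, 6]
Counts: [0, 2, 1, 0, 1, 2, 2, 0, 0, 1]

Sorted: [1, 1, 2, 4, 5, 5, 6, 6, 9]


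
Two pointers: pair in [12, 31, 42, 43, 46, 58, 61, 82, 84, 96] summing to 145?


lo=0(12)+hi=9(96)=108
lo=1(31)+hi=9(96)=127
lo=2(42)+hi=9(96)=138
lo=3(43)+hi=9(96)=139
lo=4(46)+hi=9(96)=142
lo=5(58)+hi=9(96)=154
lo=5(58)+hi=8(84)=142
lo=6(61)+hi=8(84)=145

Yes: 61+84=145


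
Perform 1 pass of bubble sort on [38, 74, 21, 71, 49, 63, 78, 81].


Initial: [38, 74, 21, 71, 49, 63, 78, 81]
Pass 1: [38, 21, 71, 49, 63, 74, 78, 81] (4 swaps)

After 1 pass: [38, 21, 71, 49, 63, 74, 78, 81]


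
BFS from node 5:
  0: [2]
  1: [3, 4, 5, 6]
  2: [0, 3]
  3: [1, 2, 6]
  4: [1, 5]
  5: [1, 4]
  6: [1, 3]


Visit 5, enqueue [1, 4]
Visit 1, enqueue [3, 6]
Visit 4, enqueue []
Visit 3, enqueue [2]
Visit 6, enqueue []
Visit 2, enqueue [0]
Visit 0, enqueue []

BFS order: [5, 1, 4, 3, 6, 2, 0]


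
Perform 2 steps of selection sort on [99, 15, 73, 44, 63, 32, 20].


Initial: [99, 15, 73, 44, 63, 32, 20]
Step 1: min=15 at 1
  Swap: [15, 99, 73, 44, 63, 32, 20]
Step 2: min=20 at 6
  Swap: [15, 20, 73, 44, 63, 32, 99]

After 2 steps: [15, 20, 73, 44, 63, 32, 99]


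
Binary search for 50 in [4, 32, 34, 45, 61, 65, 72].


Step 1: lo=0, hi=6, mid=3, val=45
Step 2: lo=4, hi=6, mid=5, val=65
Step 3: lo=4, hi=4, mid=4, val=61

Not found


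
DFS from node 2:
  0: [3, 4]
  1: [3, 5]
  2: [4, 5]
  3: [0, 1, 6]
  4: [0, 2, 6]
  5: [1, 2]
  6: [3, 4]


Visit 2, push [5, 4]
Visit 4, push [6, 0]
Visit 0, push [3]
Visit 3, push [6, 1]
Visit 1, push [5]
Visit 5, push []
Visit 6, push []

DFS order: [2, 4, 0, 3, 1, 5, 6]


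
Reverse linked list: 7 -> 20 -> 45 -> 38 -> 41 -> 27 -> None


Step 1: curr=7, set curr.next=prev(None) | reversed so far: 7
Step 2: curr=20, set curr.next=prev(7) | reversed so far: 20 -> 7
Step 3: curr=45, set curr.next=prev(20) | reversed so far: 45 -> 20 -> 7
Step 4: curr=38, set curr.next=prev(45) | reversed so far: 38 -> 45 -> 20 -> 7
Step 5: curr=41, set curr.next=prev(38) | reversed so far: 41 -> 38 -> 45 -> 20 -> 7
Step 6: curr=27, set curr.next=prev(41) | reversed so far: 27 -> 41 -> 38 -> 45 -> 20 -> 7

27 -> 41 -> 38 -> 45 -> 20 -> 7 -> None


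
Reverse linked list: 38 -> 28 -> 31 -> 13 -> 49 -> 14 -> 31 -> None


Step 1: curr=38, set curr.next=prev(None) | reversed so far: 38
Step 2: curr=28, set curr.next=prev(38) | reversed so far: 28 -> 38
Step 3: curr=31, set curr.next=prev(28) | reversed so far: 31 -> 28 -> 38
Step 4: curr=13, set curr.next=prev(31) | reversed so far: 13 -> 31 -> 28 -> 38
Step 5: curr=49, set curr.next=prev(13) | reversed so far: 49 -> 13 -> 31 -> 28 -> 38
Step 6: curr=14, set curr.next=prev(49) | reversed so far: 14 -> 49 -> 13 -> 31 -> 28 -> 38
Step 7: curr=31, set curr.next=prev(14) | reversed so far: 31 -> 14 -> 49 -> 13 -> 31 -> 28 -> 38

31 -> 14 -> 49 -> 13 -> 31 -> 28 -> 38 -> None


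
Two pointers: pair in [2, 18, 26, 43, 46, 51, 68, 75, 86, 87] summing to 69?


lo=0(2)+hi=9(87)=89
lo=0(2)+hi=8(86)=88
lo=0(2)+hi=7(75)=77
lo=0(2)+hi=6(68)=70
lo=0(2)+hi=5(51)=53
lo=1(18)+hi=5(51)=69

Yes: 18+51=69


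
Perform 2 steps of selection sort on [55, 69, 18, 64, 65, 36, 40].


Initial: [55, 69, 18, 64, 65, 36, 40]
Step 1: min=18 at 2
  Swap: [18, 69, 55, 64, 65, 36, 40]
Step 2: min=36 at 5
  Swap: [18, 36, 55, 64, 65, 69, 40]

After 2 steps: [18, 36, 55, 64, 65, 69, 40]


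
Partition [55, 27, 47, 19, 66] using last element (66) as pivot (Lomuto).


Pivot: 66
  55 <= 66: advance i (no swap)
  27 <= 66: advance i (no swap)
  47 <= 66: advance i (no swap)
  19 <= 66: advance i (no swap)
Place pivot at 4: [55, 27, 47, 19, 66]

Partitioned: [55, 27, 47, 19, 66]


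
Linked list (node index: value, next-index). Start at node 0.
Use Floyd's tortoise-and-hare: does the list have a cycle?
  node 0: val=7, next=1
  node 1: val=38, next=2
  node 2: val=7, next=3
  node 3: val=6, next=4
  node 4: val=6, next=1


Floyd's tortoise (slow, +1) and hare (fast, +2):
  init: slow=0, fast=0
  step 1: slow=1, fast=2
  step 2: slow=2, fast=4
  step 3: slow=3, fast=2
  step 4: slow=4, fast=4
  slow == fast at node 4: cycle detected

Cycle: yes


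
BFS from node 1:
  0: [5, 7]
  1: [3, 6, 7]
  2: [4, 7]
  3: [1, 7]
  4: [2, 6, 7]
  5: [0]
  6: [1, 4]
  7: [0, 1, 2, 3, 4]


Visit 1, enqueue [3, 6, 7]
Visit 3, enqueue []
Visit 6, enqueue [4]
Visit 7, enqueue [0, 2]
Visit 4, enqueue []
Visit 0, enqueue [5]
Visit 2, enqueue []
Visit 5, enqueue []

BFS order: [1, 3, 6, 7, 4, 0, 2, 5]


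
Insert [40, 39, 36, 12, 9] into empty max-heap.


Insert 40: [40]
Insert 39: [40, 39]
Insert 36: [40, 39, 36]
Insert 12: [40, 39, 36, 12]
Insert 9: [40, 39, 36, 12, 9]

Final heap: [40, 39, 36, 12, 9]


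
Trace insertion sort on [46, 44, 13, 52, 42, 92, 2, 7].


Initial: [46, 44, 13, 52, 42, 92, 2, 7]
Insert 44: [44, 46, 13, 52, 42, 92, 2, 7]
Insert 13: [13, 44, 46, 52, 42, 92, 2, 7]
Insert 52: [13, 44, 46, 52, 42, 92, 2, 7]
Insert 42: [13, 42, 44, 46, 52, 92, 2, 7]
Insert 92: [13, 42, 44, 46, 52, 92, 2, 7]
Insert 2: [2, 13, 42, 44, 46, 52, 92, 7]
Insert 7: [2, 7, 13, 42, 44, 46, 52, 92]

Sorted: [2, 7, 13, 42, 44, 46, 52, 92]


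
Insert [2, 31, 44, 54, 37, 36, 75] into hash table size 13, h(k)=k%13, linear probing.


Insert 2: h=2 -> slot 2
Insert 31: h=5 -> slot 5
Insert 44: h=5, 1 probes -> slot 6
Insert 54: h=2, 1 probes -> slot 3
Insert 37: h=11 -> slot 11
Insert 36: h=10 -> slot 10
Insert 75: h=10, 2 probes -> slot 12

Table: [None, None, 2, 54, None, 31, 44, None, None, None, 36, 37, 75]


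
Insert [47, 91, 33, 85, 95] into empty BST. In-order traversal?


Insert 47: root
Insert 91: R from 47
Insert 33: L from 47
Insert 85: R from 47 -> L from 91
Insert 95: R from 47 -> R from 91

In-order: [33, 47, 85, 91, 95]


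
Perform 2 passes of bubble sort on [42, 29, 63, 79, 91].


Initial: [42, 29, 63, 79, 91]
Pass 1: [29, 42, 63, 79, 91] (1 swaps)
Pass 2: [29, 42, 63, 79, 91] (0 swaps)

After 2 passes: [29, 42, 63, 79, 91]


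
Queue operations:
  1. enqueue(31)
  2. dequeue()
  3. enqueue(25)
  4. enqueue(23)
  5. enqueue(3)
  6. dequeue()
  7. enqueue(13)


enqueue(31) -> [31]
dequeue()->31, []
enqueue(25) -> [25]
enqueue(23) -> [25, 23]
enqueue(3) -> [25, 23, 3]
dequeue()->25, [23, 3]
enqueue(13) -> [23, 3, 13]

Final queue: [23, 3, 13]


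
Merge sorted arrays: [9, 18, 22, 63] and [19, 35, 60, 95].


Take 9 from A
Take 18 from A
Take 19 from B
Take 22 from A
Take 35 from B
Take 60 from B
Take 63 from A

Merged: [9, 18, 19, 22, 35, 60, 63, 95]


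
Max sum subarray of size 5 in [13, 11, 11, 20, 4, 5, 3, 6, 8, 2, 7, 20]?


[0:5]: 59
[1:6]: 51
[2:7]: 43
[3:8]: 38
[4:9]: 26
[5:10]: 24
[6:11]: 26
[7:12]: 43

Max: 59 at [0:5]


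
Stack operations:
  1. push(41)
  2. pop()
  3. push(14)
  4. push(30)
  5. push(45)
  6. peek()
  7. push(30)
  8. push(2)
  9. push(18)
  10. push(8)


push(41) -> [41]
pop()->41, []
push(14) -> [14]
push(30) -> [14, 30]
push(45) -> [14, 30, 45]
peek()->45
push(30) -> [14, 30, 45, 30]
push(2) -> [14, 30, 45, 30, 2]
push(18) -> [14, 30, 45, 30, 2, 18]
push(8) -> [14, 30, 45, 30, 2, 18, 8]

Final stack: [14, 30, 45, 30, 2, 18, 8]


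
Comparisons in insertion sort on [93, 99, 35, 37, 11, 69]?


Algorithm: insertion sort
Input: [93, 99, 35, 37, 11, 69]
Sorted: [11, 35, 37, 69, 93, 99]

13


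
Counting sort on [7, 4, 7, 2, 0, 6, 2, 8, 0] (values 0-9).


Input: [7, 4, 7, 2, 0, 6, 2, 8, 0]
Counts: [2, 0, 2, 0, 1, 0, 1, 2, 1, 0]

Sorted: [0, 0, 2, 2, 4, 6, 7, 7, 8]


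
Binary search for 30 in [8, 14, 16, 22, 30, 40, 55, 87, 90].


Step 1: lo=0, hi=8, mid=4, val=30

Found at index 4


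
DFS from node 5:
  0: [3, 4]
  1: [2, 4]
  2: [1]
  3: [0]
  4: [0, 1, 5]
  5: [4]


Visit 5, push [4]
Visit 4, push [1, 0]
Visit 0, push [3]
Visit 3, push []
Visit 1, push [2]
Visit 2, push []

DFS order: [5, 4, 0, 3, 1, 2]


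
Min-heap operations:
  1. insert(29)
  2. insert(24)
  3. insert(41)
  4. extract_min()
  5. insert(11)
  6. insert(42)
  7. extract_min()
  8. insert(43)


insert(29) -> [29]
insert(24) -> [24, 29]
insert(41) -> [24, 29, 41]
extract_min()->24, [29, 41]
insert(11) -> [11, 41, 29]
insert(42) -> [11, 41, 29, 42]
extract_min()->11, [29, 41, 42]
insert(43) -> [29, 41, 42, 43]

Final heap: [29, 41, 42, 43]


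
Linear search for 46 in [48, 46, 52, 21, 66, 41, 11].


i=0: 48!=46
i=1: 46==46 found!

Found at 1, 2 comps


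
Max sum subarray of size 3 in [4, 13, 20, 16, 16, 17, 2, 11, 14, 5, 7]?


[0:3]: 37
[1:4]: 49
[2:5]: 52
[3:6]: 49
[4:7]: 35
[5:8]: 30
[6:9]: 27
[7:10]: 30
[8:11]: 26

Max: 52 at [2:5]


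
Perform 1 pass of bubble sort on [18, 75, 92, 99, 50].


Initial: [18, 75, 92, 99, 50]
Pass 1: [18, 75, 92, 50, 99] (1 swaps)

After 1 pass: [18, 75, 92, 50, 99]


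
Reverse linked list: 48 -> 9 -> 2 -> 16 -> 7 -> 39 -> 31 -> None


Step 1: curr=48, set curr.next=prev(None) | reversed so far: 48
Step 2: curr=9, set curr.next=prev(48) | reversed so far: 9 -> 48
Step 3: curr=2, set curr.next=prev(9) | reversed so far: 2 -> 9 -> 48
Step 4: curr=16, set curr.next=prev(2) | reversed so far: 16 -> 2 -> 9 -> 48
Step 5: curr=7, set curr.next=prev(16) | reversed so far: 7 -> 16 -> 2 -> 9 -> 48
Step 6: curr=39, set curr.next=prev(7) | reversed so far: 39 -> 7 -> 16 -> 2 -> 9 -> 48
Step 7: curr=31, set curr.next=prev(39) | reversed so far: 31 -> 39 -> 7 -> 16 -> 2 -> 9 -> 48

31 -> 39 -> 7 -> 16 -> 2 -> 9 -> 48 -> None


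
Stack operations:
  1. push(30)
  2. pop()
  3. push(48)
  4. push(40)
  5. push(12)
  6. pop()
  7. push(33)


push(30) -> [30]
pop()->30, []
push(48) -> [48]
push(40) -> [48, 40]
push(12) -> [48, 40, 12]
pop()->12, [48, 40]
push(33) -> [48, 40, 33]

Final stack: [48, 40, 33]


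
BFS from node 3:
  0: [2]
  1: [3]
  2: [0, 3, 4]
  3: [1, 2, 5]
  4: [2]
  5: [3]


Visit 3, enqueue [1, 2, 5]
Visit 1, enqueue []
Visit 2, enqueue [0, 4]
Visit 5, enqueue []
Visit 0, enqueue []
Visit 4, enqueue []

BFS order: [3, 1, 2, 5, 0, 4]


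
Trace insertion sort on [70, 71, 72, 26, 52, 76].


Initial: [70, 71, 72, 26, 52, 76]
Insert 71: [70, 71, 72, 26, 52, 76]
Insert 72: [70, 71, 72, 26, 52, 76]
Insert 26: [26, 70, 71, 72, 52, 76]
Insert 52: [26, 52, 70, 71, 72, 76]
Insert 76: [26, 52, 70, 71, 72, 76]

Sorted: [26, 52, 70, 71, 72, 76]


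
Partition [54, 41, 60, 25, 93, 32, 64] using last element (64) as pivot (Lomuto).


Pivot: 64
  54 <= 64: advance i (no swap)
  41 <= 64: advance i (no swap)
  60 <= 64: advance i (no swap)
  25 <= 64: advance i (no swap)
  32 <= 64: swap -> [54, 41, 60, 25, 32, 93, 64]
Place pivot at 5: [54, 41, 60, 25, 32, 64, 93]

Partitioned: [54, 41, 60, 25, 32, 64, 93]


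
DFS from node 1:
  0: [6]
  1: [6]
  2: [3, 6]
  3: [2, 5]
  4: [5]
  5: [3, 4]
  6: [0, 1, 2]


Visit 1, push [6]
Visit 6, push [2, 0]
Visit 0, push []
Visit 2, push [3]
Visit 3, push [5]
Visit 5, push [4]
Visit 4, push []

DFS order: [1, 6, 0, 2, 3, 5, 4]


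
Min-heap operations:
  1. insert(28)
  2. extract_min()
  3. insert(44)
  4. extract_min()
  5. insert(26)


insert(28) -> [28]
extract_min()->28, []
insert(44) -> [44]
extract_min()->44, []
insert(26) -> [26]

Final heap: [26]


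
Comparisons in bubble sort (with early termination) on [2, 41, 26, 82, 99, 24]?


Algorithm: bubble sort (with early termination)
Input: [2, 41, 26, 82, 99, 24]
Sorted: [2, 24, 26, 41, 82, 99]

15


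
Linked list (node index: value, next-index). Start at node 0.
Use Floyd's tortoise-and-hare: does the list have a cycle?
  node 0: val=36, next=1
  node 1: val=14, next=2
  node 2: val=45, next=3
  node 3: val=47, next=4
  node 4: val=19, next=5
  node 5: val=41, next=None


Floyd's tortoise (slow, +1) and hare (fast, +2):
  init: slow=0, fast=0
  step 1: slow=1, fast=2
  step 2: slow=2, fast=4
  step 3: fast 4->5->None, no cycle

Cycle: no


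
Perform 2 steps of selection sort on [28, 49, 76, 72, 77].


Initial: [28, 49, 76, 72, 77]
Step 1: min=28 at 0
  Swap: [28, 49, 76, 72, 77]
Step 2: min=49 at 1
  Swap: [28, 49, 76, 72, 77]

After 2 steps: [28, 49, 76, 72, 77]


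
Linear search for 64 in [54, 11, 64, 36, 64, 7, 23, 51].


i=0: 54!=64
i=1: 11!=64
i=2: 64==64 found!

Found at 2, 3 comps


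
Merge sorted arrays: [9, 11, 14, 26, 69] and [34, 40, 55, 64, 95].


Take 9 from A
Take 11 from A
Take 14 from A
Take 26 from A
Take 34 from B
Take 40 from B
Take 55 from B
Take 64 from B
Take 69 from A

Merged: [9, 11, 14, 26, 34, 40, 55, 64, 69, 95]


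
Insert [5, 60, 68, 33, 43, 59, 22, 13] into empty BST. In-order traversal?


Insert 5: root
Insert 60: R from 5
Insert 68: R from 5 -> R from 60
Insert 33: R from 5 -> L from 60
Insert 43: R from 5 -> L from 60 -> R from 33
Insert 59: R from 5 -> L from 60 -> R from 33 -> R from 43
Insert 22: R from 5 -> L from 60 -> L from 33
Insert 13: R from 5 -> L from 60 -> L from 33 -> L from 22

In-order: [5, 13, 22, 33, 43, 59, 60, 68]


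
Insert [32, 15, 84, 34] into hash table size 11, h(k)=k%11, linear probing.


Insert 32: h=10 -> slot 10
Insert 15: h=4 -> slot 4
Insert 84: h=7 -> slot 7
Insert 34: h=1 -> slot 1

Table: [None, 34, None, None, 15, None, None, 84, None, None, 32]


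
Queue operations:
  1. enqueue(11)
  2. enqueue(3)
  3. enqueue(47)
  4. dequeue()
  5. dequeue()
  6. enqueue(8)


enqueue(11) -> [11]
enqueue(3) -> [11, 3]
enqueue(47) -> [11, 3, 47]
dequeue()->11, [3, 47]
dequeue()->3, [47]
enqueue(8) -> [47, 8]

Final queue: [47, 8]


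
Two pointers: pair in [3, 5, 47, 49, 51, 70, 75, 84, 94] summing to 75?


lo=0(3)+hi=8(94)=97
lo=0(3)+hi=7(84)=87
lo=0(3)+hi=6(75)=78
lo=0(3)+hi=5(70)=73
lo=1(5)+hi=5(70)=75

Yes: 5+70=75


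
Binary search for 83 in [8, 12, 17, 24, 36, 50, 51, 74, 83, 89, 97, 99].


Step 1: lo=0, hi=11, mid=5, val=50
Step 2: lo=6, hi=11, mid=8, val=83

Found at index 8


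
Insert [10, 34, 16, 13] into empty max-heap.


Insert 10: [10]
Insert 34: [34, 10]
Insert 16: [34, 10, 16]
Insert 13: [34, 13, 16, 10]

Final heap: [34, 13, 16, 10]


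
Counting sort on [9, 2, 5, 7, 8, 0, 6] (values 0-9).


Input: [9, 2, 5, 7, 8, 0, 6]
Counts: [1, 0, 1, 0, 0, 1, 1, 1, 1, 1]

Sorted: [0, 2, 5, 6, 7, 8, 9]
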